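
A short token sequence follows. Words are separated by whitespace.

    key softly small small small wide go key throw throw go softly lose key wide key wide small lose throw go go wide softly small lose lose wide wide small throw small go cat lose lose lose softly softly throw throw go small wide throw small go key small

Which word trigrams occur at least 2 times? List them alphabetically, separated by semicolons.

Trigram counts meeting the condition (at least 2 times):
  throw small go: 2
  throw throw go: 2

throw small go; throw throw go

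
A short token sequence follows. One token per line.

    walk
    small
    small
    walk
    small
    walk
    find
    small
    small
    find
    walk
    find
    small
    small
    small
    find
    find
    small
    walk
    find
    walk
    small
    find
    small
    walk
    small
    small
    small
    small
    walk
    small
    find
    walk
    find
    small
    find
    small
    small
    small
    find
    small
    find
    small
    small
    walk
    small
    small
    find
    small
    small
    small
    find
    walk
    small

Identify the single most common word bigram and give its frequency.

"small small", 13 times

Bigram frequencies (highest first):
  small small: 13
  find small: 9
  small find: 9
  walk small: 7
  small walk: 6
  walk find: 4
  … (2 more, each ≤ 4)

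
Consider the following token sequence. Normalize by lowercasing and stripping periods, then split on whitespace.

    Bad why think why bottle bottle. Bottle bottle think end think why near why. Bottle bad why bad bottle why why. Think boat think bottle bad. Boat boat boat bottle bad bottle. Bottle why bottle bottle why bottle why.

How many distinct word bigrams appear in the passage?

39 tokens → 38 bigram windows in total.
Repeated bigrams (each contributes count−1 duplicates):
  bottle bottle: 5
  bottle why: 4
  why bottle: 4
  bottle bad: 3
  bad bottle: 2
  bad why: 2
  boat boat: 2
  think why: 2
  … (1 more repeated)
17 duplicate windows → 38 − 17 = 21 distinct.

21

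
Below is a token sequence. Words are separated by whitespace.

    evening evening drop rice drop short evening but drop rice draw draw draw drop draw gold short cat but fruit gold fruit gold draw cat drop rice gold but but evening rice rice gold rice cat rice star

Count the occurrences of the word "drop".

Scanning the 38 tokens for "drop":
  position 3: drop
  position 5: drop
  position 9: drop
  position 14: drop
  position 26: drop

5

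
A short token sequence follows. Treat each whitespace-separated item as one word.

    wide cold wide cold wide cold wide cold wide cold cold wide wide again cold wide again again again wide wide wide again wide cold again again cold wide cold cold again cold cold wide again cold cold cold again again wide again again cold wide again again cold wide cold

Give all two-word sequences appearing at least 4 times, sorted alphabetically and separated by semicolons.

again again; again cold; cold cold; cold wide; wide again; wide cold

Bigram counts meeting the condition (at least 4 times):
  again again: 6
  again cold: 6
  cold cold: 5
  cold wide: 10
  wide again: 6
  wide cold: 8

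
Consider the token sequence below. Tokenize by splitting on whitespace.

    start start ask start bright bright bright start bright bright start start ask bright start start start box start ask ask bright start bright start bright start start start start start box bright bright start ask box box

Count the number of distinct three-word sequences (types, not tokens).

22

38 tokens → 36 trigram windows in total.
Repeated trigrams (each contributes count−1 duplicates):
  start start start: 4
  bright bright start: 3
  bright start bright: 3
  bright start start: 3
  ask bright start: 2
  start bright bright: 2
  start bright start: 2
  start start ask: 2
  … (1 more repeated)
14 duplicate windows → 36 − 14 = 22 distinct.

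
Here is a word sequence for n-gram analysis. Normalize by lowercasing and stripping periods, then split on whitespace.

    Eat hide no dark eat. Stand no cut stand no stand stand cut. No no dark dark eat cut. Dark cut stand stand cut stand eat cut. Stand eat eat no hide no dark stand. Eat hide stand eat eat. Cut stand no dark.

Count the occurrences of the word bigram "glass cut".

0

Scanning the 43 overlapping bigram windows for "glass cut":
  (none found)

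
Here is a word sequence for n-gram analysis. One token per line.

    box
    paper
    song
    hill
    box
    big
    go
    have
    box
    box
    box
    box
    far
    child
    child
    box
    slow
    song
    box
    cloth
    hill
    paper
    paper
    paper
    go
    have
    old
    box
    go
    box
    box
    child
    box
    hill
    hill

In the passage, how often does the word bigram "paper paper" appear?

Scanning the 34 overlapping bigram windows for "paper paper":
  position 22–23: paper paper
  position 23–24: paper paper

2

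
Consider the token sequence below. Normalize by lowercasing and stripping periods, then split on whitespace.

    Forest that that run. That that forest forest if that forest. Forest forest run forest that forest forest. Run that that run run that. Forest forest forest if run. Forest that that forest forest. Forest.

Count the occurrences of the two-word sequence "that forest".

Scanning the 34 overlapping bigram windows for "that forest":
  position 6–7: that forest
  position 10–11: that forest
  position 16–17: that forest
  position 24–25: that forest
  position 32–33: that forest

5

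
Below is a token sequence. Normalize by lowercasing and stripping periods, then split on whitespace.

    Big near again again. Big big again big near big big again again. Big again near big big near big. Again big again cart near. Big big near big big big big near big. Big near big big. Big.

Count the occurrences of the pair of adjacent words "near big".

7

Scanning the 38 overlapping bigram windows for "near big":
  position 9–10: near big
  position 16–17: near big
  position 19–20: near big
  position 25–26: near big
  position 28–29: near big
  position 33–34: near big
  position 36–37: near big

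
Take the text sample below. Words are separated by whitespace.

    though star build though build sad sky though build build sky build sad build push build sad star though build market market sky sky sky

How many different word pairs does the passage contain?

25 tokens → 24 bigram windows in total.
Repeated bigrams (each contributes count−1 duplicates):
  build sad: 3
  though build: 3
  sky sky: 2
5 duplicate windows → 24 − 5 = 19 distinct.

19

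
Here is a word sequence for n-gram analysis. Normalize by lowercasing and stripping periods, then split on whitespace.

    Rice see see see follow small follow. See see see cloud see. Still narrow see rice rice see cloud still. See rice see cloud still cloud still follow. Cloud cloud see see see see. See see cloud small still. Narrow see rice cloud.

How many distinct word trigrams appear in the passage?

31

43 tokens → 41 trigram windows in total.
Repeated trigrams (each contributes count−1 duplicates):
  see see see: 6
  narrow see rice: 2
  rice see cloud: 2
  see cloud still: 2
  see see cloud: 2
  still narrow see: 2
10 duplicate windows → 41 − 10 = 31 distinct.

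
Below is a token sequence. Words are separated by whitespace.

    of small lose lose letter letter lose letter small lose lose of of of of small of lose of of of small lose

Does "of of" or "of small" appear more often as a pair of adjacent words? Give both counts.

"of of": 5 occurrences
"of small": 3 occurrences

"of of" (5 vs 3)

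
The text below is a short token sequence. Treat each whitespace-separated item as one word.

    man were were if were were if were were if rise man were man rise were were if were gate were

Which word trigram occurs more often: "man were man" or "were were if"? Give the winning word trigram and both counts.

"man were man": 1 occurrence
"were were if": 4 occurrences

"were were if" (4 vs 1)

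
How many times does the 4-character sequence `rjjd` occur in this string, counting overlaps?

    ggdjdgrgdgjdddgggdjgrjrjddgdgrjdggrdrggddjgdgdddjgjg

0

Sliding a length-4 window over the 52 characters (49 positions):
  (no match at any position)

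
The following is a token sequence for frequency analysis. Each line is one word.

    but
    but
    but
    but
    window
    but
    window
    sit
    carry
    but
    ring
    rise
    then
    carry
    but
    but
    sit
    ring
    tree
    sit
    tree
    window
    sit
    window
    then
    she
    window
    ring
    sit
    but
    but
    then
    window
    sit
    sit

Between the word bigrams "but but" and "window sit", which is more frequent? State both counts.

"but but": 5 occurrences
"window sit": 3 occurrences

"but but" (5 vs 3)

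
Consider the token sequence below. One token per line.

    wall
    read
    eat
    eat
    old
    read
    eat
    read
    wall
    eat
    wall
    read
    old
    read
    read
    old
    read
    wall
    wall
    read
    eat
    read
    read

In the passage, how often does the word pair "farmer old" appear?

Scanning the 22 overlapping bigram windows for "farmer old":
  (none found)

0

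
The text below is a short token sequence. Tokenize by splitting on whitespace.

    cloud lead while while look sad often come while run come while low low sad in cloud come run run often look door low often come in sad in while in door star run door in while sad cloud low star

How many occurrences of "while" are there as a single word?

6

Scanning the 41 tokens for "while":
  position 3: while
  position 4: while
  position 9: while
  position 12: while
  position 30: while
  position 37: while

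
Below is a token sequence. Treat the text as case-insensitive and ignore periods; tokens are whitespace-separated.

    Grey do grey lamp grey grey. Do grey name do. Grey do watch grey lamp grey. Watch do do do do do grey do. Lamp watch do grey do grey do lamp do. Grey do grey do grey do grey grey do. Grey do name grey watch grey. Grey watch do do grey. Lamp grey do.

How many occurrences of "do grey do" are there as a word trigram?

8

Scanning the 54 overlapping trigram windows for "do grey do":
  position 10–12: do grey do
  position 22–24: do grey do
  position 27–29: do grey do
  position 29–31: do grey do
  position 33–35: do grey do
  position 35–37: do grey do
  position 37–39: do grey do
  position 42–44: do grey do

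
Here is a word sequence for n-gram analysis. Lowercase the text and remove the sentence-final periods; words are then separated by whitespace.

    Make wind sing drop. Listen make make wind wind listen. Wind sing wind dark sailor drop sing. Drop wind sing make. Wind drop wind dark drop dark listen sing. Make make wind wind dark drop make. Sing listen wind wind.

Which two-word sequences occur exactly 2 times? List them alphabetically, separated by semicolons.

dark drop; drop wind; listen wind; make make; sing drop; sing make

Bigram counts meeting the condition (exactly 2 times):
  dark drop: 2
  drop wind: 2
  listen wind: 2
  make make: 2
  sing drop: 2
  sing make: 2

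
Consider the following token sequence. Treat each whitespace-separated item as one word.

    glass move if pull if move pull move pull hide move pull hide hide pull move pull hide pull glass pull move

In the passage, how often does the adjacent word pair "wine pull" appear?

0

Scanning the 21 overlapping bigram windows for "wine pull":
  (none found)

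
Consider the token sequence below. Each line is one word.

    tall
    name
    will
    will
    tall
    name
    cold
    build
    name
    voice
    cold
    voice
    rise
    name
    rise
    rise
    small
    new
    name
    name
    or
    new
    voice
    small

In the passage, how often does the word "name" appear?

6

Scanning the 24 tokens for "name":
  position 2: name
  position 6: name
  position 9: name
  position 14: name
  position 19: name
  position 20: name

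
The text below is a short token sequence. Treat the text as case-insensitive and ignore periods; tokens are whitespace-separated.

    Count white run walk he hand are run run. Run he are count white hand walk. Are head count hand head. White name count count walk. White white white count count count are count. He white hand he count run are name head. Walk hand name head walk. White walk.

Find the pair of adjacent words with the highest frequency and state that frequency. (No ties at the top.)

Bigram frequencies (highest first):
  count count: 3
  count white: 2
  run run: 2
  are count: 2
  white hand: 2
  walk white: 2
  … (33 more, each ≤ 2)

"count count", 3 times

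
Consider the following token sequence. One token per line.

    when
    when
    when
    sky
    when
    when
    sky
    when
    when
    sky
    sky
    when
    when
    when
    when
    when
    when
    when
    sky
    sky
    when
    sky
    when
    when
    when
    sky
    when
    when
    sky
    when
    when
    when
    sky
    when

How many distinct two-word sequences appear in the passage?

4

34 tokens → 33 bigram windows in total.
Repeated bigrams (each contributes count−1 duplicates):
  when when: 15
  sky when: 8
  when sky: 8
  sky sky: 2
29 duplicate windows → 33 − 29 = 4 distinct.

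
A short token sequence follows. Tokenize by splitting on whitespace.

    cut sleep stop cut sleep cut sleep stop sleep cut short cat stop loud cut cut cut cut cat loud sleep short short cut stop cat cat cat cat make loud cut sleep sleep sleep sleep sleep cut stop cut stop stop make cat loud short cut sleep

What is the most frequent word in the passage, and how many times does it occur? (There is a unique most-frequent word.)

Unigram frequencies (highest first):
  cut: 13
  sleep: 11
  stop: 7
  cat: 7
  short: 4
  loud: 4
  … (1 more, each ≤ 2)

"cut", 13 times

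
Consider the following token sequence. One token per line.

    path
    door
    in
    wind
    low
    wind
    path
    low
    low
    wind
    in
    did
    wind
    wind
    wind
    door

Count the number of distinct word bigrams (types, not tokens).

16 tokens → 15 bigram windows in total.
Repeated bigrams (each contributes count−1 duplicates):
  low wind: 2
  wind wind: 2
2 duplicate windows → 15 − 2 = 13 distinct.

13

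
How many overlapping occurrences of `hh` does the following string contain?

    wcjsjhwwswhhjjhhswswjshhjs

3

Sliding a length-2 window over the 26 characters (25 positions):
  position 11–12: hh
  position 15–16: hh
  position 23–24: hh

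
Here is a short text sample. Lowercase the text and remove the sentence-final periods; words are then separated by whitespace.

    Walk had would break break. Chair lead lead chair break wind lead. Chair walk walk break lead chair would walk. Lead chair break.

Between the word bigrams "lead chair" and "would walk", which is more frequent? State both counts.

"lead chair" (4 vs 1)

"lead chair": 4 occurrences
"would walk": 1 occurrence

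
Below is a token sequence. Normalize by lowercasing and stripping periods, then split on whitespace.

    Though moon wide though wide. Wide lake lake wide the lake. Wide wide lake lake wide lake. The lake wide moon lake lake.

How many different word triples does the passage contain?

23 tokens → 21 trigram windows in total.
Repeated trigrams (each contributes count−1 duplicates):
  lake lake wide: 2
  the lake wide: 2
  wide lake lake: 2
  wide wide lake: 2
4 duplicate windows → 21 − 4 = 17 distinct.

17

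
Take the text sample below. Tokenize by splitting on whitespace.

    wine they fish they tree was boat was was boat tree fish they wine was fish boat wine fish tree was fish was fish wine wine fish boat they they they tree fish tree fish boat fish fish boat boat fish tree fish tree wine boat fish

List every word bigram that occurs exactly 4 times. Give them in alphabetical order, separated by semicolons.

fish boat; fish tree; tree fish

Bigram counts meeting the condition (exactly 4 times):
  fish boat: 4
  fish tree: 4
  tree fish: 4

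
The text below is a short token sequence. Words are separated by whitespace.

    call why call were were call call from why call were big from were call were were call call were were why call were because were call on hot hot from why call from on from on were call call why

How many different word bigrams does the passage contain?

21

41 tokens → 40 bigram windows in total.
Repeated bigrams (each contributes count−1 duplicates):
  call were: 5
  were call: 5
  why call: 4
  call call: 3
  were were: 3
  call from: 2
  call why: 2
  from on: 2
  … (1 more repeated)
19 duplicate windows → 40 − 19 = 21 distinct.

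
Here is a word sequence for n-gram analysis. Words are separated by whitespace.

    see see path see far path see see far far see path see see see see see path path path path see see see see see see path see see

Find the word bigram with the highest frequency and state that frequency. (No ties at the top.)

Bigram frequencies (highest first):
  see see: 12
  path see: 5
  see path: 4
  path path: 3
  see far: 2
  far path: 1
  … (2 more, each ≤ 1)

"see see", 12 times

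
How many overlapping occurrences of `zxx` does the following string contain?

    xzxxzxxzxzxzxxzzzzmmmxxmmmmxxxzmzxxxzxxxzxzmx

5

Sliding a length-3 window over the 45 characters (43 positions):
  position 2–4: zxx
  position 5–7: zxx
  position 12–14: zxx
  position 33–35: zxx
  position 37–39: zxx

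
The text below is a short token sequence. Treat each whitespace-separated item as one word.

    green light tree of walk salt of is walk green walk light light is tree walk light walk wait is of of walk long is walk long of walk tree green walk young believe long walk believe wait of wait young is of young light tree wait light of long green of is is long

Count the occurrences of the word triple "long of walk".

Scanning the 53 overlapping trigram windows for "long of walk":
  position 27–29: long of walk

1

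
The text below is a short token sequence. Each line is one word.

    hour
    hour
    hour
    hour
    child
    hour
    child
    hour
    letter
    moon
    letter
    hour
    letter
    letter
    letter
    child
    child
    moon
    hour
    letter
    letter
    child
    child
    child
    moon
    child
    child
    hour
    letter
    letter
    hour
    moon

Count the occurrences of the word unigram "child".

Scanning the 32 tokens for "child":
  position 5: child
  position 7: child
  position 16: child
  position 17: child
  position 22: child
  position 23: child
  position 24: child
  position 26: child
  position 27: child

9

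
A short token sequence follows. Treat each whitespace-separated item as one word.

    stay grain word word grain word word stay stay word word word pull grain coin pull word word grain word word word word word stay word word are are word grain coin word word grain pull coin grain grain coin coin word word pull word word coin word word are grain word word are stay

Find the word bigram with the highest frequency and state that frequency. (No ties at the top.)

"word word", 15 times

Bigram frequencies (highest first):
  word word: 15
  grain word: 4
  word grain: 4
  grain coin: 3
  word are: 3
  coin word: 3
  … (18 more, each ≤ 2)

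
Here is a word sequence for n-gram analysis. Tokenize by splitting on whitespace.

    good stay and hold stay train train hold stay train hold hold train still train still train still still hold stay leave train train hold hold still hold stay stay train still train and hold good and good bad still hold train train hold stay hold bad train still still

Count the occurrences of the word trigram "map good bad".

0

Scanning the 48 overlapping trigram windows for "map good bad":
  (none found)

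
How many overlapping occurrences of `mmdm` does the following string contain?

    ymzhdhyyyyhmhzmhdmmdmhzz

1

Sliding a length-4 window over the 24 characters (21 positions):
  position 18–21: mmdm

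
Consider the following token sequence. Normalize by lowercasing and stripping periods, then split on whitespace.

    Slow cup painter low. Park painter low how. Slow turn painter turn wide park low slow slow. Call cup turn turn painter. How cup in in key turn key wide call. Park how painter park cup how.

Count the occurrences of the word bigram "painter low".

2

Scanning the 36 overlapping bigram windows for "painter low":
  position 3–4: painter low
  position 6–7: painter low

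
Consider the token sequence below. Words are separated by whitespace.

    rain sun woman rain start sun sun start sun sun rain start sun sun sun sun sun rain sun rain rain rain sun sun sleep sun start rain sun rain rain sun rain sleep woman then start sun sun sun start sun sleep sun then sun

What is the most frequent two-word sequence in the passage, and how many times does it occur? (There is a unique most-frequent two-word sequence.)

"sun sun", 9 times

Bigram frequencies (highest first):
  sun sun: 9
  rain sun: 5
  start sun: 5
  sun rain: 5
  sun start: 3
  rain rain: 3
  … (12 more, each ≤ 2)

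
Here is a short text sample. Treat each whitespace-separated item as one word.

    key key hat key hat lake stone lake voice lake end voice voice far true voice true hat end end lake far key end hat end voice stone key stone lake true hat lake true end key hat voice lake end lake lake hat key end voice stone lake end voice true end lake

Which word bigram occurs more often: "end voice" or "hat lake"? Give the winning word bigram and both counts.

"end voice" (4 vs 2)

"end voice": 4 occurrences
"hat lake": 2 occurrences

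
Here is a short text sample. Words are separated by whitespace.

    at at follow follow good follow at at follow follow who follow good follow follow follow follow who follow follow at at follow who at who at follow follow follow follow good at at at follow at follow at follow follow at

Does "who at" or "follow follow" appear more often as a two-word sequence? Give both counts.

"follow follow" (10 vs 2)

"who at": 2 occurrences
"follow follow": 10 occurrences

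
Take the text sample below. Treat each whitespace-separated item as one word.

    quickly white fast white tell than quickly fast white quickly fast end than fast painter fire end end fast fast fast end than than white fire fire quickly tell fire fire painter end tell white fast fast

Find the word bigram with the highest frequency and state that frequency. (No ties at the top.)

Bigram frequencies (highest first):
  fast fast: 3
  white fast: 2
  fast white: 2
  quickly fast: 2
  fast end: 2
  end than: 2
  … (22 more, each ≤ 2)

"fast fast", 3 times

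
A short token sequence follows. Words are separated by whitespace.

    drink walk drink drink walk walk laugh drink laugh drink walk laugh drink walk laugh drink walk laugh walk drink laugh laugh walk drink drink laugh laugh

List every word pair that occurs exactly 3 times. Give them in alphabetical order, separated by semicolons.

Bigram counts meeting the condition (exactly 3 times):
  drink laugh: 3
  walk drink: 3

drink laugh; walk drink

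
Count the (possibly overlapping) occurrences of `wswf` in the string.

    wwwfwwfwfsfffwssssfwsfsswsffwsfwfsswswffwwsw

Sliding a length-4 window over the 44 characters (41 positions):
  position 36–39: wswf

1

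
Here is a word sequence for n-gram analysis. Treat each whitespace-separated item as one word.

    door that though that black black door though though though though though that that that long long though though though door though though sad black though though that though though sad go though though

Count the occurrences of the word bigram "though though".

Scanning the 33 overlapping bigram windows for "though though":
  position 8–9: though though
  position 9–10: though though
  position 10–11: though though
  position 11–12: though though
  position 18–19: though though
  position 19–20: though though
  position 22–23: though though
  position 26–27: though though
  position 29–30: though though
  position 33–34: though though

10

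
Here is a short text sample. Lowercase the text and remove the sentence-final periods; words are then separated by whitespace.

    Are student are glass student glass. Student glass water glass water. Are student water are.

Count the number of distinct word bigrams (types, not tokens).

9

15 tokens → 14 bigram windows in total.
Repeated bigrams (each contributes count−1 duplicates):
  are student: 2
  glass student: 2
  glass water: 2
  student glass: 2
  water are: 2
5 duplicate windows → 14 − 5 = 9 distinct.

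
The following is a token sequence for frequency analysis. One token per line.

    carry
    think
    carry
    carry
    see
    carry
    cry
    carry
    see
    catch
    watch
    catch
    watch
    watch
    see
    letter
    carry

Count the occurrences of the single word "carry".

Scanning the 17 tokens for "carry":
  position 1: carry
  position 3: carry
  position 4: carry
  position 6: carry
  position 8: carry
  position 17: carry

6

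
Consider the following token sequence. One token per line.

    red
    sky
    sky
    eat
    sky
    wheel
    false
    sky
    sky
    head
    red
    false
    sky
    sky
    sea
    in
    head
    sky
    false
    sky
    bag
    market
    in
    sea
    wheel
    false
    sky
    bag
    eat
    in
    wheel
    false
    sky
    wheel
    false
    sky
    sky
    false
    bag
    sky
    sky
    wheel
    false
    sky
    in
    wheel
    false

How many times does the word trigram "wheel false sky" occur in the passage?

Scanning the 45 overlapping trigram windows for "wheel false sky":
  position 6–8: wheel false sky
  position 25–27: wheel false sky
  position 31–33: wheel false sky
  position 34–36: wheel false sky
  position 42–44: wheel false sky

5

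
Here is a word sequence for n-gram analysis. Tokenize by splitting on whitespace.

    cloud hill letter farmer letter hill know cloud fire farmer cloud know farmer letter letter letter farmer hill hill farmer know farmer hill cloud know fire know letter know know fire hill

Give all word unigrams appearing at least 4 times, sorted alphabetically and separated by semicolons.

Unigram counts meeting the condition (at least 4 times):
  cloud: 4
  farmer: 6
  hill: 6
  know: 7
  letter: 6

cloud; farmer; hill; know; letter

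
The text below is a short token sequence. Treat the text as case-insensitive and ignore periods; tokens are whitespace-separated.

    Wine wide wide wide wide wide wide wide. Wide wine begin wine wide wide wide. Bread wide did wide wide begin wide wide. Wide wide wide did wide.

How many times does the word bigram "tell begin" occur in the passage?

Scanning the 27 overlapping bigram windows for "tell begin":
  (none found)

0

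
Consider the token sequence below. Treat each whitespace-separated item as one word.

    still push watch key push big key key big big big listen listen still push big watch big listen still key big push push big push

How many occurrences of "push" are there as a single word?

6

Scanning the 26 tokens for "push":
  position 2: push
  position 5: push
  position 15: push
  position 23: push
  position 24: push
  position 26: push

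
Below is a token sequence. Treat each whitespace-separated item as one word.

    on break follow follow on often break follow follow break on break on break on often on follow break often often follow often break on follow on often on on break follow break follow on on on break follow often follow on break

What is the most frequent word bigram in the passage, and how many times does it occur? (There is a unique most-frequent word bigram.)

"on break", 6 times

Bigram frequencies (highest first):
  on break: 6
  break follow: 5
  follow on: 4
  break on: 4
  on often: 3
  follow break: 3
  … (9 more, each ≤ 3)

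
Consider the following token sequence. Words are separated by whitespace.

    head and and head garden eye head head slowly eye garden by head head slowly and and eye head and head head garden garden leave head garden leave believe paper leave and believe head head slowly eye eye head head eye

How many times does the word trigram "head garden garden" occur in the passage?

Scanning the 39 overlapping trigram windows for "head garden garden":
  position 22–24: head garden garden

1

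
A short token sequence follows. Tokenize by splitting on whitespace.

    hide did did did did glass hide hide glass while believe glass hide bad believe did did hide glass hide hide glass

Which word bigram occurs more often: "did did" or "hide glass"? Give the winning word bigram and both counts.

"did did": 4 occurrences
"hide glass": 3 occurrences

"did did" (4 vs 3)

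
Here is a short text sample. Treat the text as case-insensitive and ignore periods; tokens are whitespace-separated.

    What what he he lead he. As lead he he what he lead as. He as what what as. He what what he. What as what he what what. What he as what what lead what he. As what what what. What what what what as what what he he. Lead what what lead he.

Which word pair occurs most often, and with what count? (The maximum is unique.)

"what what", 14 times

Bigram frequencies (highest first):
  what what: 14
  what he: 7
  as what: 5
  he as: 4
  he what: 4
  he he: 3
  … (8 more, each ≤ 3)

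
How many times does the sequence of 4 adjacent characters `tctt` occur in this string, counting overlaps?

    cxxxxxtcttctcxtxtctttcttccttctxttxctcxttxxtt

Sliding a length-4 window over the 44 characters (41 positions):
  position 7–10: tctt
  position 17–20: tctt
  position 21–24: tctt

3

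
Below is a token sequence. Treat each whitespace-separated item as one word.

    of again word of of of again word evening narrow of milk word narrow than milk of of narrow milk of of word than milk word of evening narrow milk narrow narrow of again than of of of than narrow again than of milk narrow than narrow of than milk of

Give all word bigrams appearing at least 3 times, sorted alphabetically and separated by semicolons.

milk of; narrow of; of again; of of; than milk

Bigram counts meeting the condition (at least 3 times):
  milk of: 3
  narrow of: 3
  of again: 3
  of of: 6
  than milk: 3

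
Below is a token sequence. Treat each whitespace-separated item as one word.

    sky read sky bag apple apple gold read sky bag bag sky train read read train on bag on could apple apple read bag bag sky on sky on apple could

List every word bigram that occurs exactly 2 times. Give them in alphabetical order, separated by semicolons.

apple apple; bag bag; bag sky; read sky; sky bag; sky on

Bigram counts meeting the condition (exactly 2 times):
  apple apple: 2
  bag bag: 2
  bag sky: 2
  read sky: 2
  sky bag: 2
  sky on: 2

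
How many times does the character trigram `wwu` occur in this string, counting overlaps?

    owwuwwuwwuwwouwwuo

4

Sliding a length-3 window over the 18 characters (16 positions):
  position 2–4: wwu
  position 5–7: wwu
  position 8–10: wwu
  position 15–17: wwu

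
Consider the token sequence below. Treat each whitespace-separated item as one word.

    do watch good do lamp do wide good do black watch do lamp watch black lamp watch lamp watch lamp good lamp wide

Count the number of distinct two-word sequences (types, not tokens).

17

23 tokens → 22 bigram windows in total.
Repeated bigrams (each contributes count−1 duplicates):
  lamp watch: 3
  do lamp: 2
  good do: 2
  watch lamp: 2
5 duplicate windows → 22 − 5 = 17 distinct.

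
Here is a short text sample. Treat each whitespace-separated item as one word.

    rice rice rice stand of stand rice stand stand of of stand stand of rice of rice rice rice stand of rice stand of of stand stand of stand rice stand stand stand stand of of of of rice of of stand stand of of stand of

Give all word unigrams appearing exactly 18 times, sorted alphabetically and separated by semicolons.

of; stand

Unigram counts meeting the condition (exactly 18 times):
  of: 18
  stand: 18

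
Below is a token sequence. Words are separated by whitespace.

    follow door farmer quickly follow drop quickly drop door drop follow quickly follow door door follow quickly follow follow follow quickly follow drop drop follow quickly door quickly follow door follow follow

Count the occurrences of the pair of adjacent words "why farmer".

Scanning the 31 overlapping bigram windows for "why farmer":
  (none found)

0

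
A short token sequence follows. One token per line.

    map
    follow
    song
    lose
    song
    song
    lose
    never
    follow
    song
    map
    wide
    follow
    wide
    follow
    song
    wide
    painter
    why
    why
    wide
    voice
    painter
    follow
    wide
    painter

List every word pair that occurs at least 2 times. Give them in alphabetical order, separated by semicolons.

Bigram counts meeting the condition (at least 2 times):
  follow song: 3
  follow wide: 2
  song lose: 2
  wide follow: 2
  wide painter: 2

follow song; follow wide; song lose; wide follow; wide painter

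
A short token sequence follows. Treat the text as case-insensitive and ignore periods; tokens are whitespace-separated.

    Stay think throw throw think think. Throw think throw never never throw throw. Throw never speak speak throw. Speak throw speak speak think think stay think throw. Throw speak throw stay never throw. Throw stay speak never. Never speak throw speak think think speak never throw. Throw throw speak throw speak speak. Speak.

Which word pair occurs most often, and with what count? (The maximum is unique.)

"throw throw", 7 times

Bigram frequencies (highest first):
  throw throw: 7
  throw speak: 6
  speak throw: 5
  think throw: 4
  speak speak: 4
  think think: 3
  … (13 more, each ≤ 3)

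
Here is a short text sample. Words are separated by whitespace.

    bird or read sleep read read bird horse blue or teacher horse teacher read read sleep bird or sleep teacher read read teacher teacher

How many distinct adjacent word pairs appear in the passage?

24 tokens → 23 bigram windows in total.
Repeated bigrams (each contributes count−1 duplicates):
  read read: 3
  bird or: 2
  read sleep: 2
  teacher read: 2
5 duplicate windows → 23 − 5 = 18 distinct.

18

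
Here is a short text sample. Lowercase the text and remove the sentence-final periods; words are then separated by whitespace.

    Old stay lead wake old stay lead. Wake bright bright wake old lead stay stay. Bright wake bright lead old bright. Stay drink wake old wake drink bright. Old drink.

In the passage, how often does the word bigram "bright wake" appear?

2

Scanning the 29 overlapping bigram windows for "bright wake":
  position 10–11: bright wake
  position 16–17: bright wake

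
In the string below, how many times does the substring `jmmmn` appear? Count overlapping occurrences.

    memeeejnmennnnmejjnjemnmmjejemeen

Sliding a length-5 window over the 33 characters (29 positions):
  (no match at any position)

0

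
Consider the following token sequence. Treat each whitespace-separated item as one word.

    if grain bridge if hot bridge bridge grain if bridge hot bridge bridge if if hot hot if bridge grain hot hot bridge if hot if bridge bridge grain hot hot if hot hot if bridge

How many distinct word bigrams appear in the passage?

36 tokens → 35 bigram windows in total.
Repeated bigrams (each contributes count−1 duplicates):
  hot hot: 4
  hot if: 4
  if bridge: 4
  if hot: 4
  bridge bridge: 3
  bridge grain: 3
  bridge if: 3
  hot bridge: 3
  … (1 more repeated)
21 duplicate windows → 35 − 21 = 14 distinct.

14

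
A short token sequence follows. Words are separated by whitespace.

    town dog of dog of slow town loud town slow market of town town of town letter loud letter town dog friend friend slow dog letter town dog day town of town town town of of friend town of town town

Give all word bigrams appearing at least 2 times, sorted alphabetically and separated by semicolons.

dog of; letter town; of town; town dog; town of; town town

Bigram counts meeting the condition (at least 2 times):
  dog of: 2
  letter town: 2
  of town: 4
  town dog: 3
  town of: 4
  town town: 4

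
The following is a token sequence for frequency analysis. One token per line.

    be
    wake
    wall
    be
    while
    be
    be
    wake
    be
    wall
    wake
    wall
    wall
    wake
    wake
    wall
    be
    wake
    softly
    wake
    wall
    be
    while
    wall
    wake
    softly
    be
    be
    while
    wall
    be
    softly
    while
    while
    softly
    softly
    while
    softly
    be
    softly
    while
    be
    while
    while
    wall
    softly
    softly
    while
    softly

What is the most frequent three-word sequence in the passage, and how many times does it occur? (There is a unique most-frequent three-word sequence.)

"wake wall be", 3 times

Trigram frequencies (highest first):
  wake wall be: 3
  wall be while: 2
  be while wall: 2
  be softly while: 2
  softly softly while: 2
  softly while softly: 2
  … (34 more, each ≤ 1)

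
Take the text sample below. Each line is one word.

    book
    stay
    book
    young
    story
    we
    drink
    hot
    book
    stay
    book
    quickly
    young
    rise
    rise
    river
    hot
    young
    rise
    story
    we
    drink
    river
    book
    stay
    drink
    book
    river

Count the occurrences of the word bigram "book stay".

3

Scanning the 27 overlapping bigram windows for "book stay":
  position 1–2: book stay
  position 9–10: book stay
  position 24–25: book stay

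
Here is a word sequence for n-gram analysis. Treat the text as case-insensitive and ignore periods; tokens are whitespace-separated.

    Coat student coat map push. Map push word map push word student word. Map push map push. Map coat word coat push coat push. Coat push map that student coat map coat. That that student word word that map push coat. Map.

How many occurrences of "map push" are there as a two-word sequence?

6

Scanning the 41 overlapping bigram windows for "map push":
  position 4–5: map push
  position 6–7: map push
  position 9–10: map push
  position 14–15: map push
  position 16–17: map push
  position 39–40: map push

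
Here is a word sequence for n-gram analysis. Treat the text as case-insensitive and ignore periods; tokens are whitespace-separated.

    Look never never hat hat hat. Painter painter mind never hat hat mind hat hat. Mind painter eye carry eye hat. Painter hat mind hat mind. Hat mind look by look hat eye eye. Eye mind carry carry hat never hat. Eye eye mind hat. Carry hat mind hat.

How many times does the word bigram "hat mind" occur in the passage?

Scanning the 48 overlapping bigram windows for "hat mind":
  position 12–13: hat mind
  position 15–16: hat mind
  position 23–24: hat mind
  position 25–26: hat mind
  position 27–28: hat mind
  position 47–48: hat mind

6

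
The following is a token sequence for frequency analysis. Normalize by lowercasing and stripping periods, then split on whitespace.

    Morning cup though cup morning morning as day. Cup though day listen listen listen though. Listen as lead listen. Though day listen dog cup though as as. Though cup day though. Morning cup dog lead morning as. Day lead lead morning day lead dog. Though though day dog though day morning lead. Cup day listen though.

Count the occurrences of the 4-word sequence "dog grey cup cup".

0

Scanning the 53 overlapping 4-gram windows for "dog grey cup cup":
  (none found)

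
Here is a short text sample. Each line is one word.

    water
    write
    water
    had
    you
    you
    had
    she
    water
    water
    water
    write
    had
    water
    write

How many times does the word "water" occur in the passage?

Scanning the 15 tokens for "water":
  position 1: water
  position 3: water
  position 9: water
  position 10: water
  position 11: water
  position 14: water

6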